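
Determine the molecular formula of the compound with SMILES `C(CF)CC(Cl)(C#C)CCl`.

C7H9Cl2F

Heavy atoms from the SMILES: 7 C, 2 Cl, 1 F.
Implicit hydrogens by atom environment:
  4 × C: 2 H each → 8
  2 × C: no H
  2 × Cl: no H
  1 × C: 1 H
  1 × F: no H
  Total hydrogens = 9.
Molecular formula: C7H9Cl2F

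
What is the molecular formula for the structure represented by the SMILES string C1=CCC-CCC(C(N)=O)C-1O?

C9H15NO2

Heavy atoms from the SMILES: 9 C, 1 N, 2 O.
Implicit hydrogens by atom environment:
  4 × C: 2 H each → 8
  4 × C: 1 H each → 4
  1 × C: no H
  1 × N: 2 H
  1 × O: 1 H
  1 × O: no H
  Total hydrogens = 15.
Molecular formula: C9H15NO2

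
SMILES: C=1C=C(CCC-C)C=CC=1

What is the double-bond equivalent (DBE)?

4

Molecular formula from the SMILES: C10H14.
DoU = (2C + 2 + N − H − X)/2 = (2·10 + 2 + 0 − 14 − 0)/2 = 8/2 = 4.
(Structurally: 1 ring(s) + 3 π bond(s) = 4.)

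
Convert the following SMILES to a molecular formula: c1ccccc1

Heavy atoms from the SMILES: 6 C.
Implicit hydrogens by atom environment:
  6 × C (aromatic): 1 H each → 6
  Total hydrogens = 6.
Molecular formula: C6H6

C6H6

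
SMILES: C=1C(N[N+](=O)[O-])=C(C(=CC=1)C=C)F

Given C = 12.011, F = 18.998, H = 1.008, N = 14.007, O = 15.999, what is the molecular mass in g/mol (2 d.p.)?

Molecular formula: C8H7FN2O2.
M = 8×12.011 + 1×18.998 + 7×1.008 + 2×14.007 + 2×15.999 = 182.15 g/mol.

182.15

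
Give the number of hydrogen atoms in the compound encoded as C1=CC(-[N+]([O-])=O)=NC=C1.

4

Hydrogens are implicit in SMILES; fill each atom to its normal valence:
  4 × C (aromatic): 1 H each → 4
  1 × C (aromatic): no H
  1 × N (aromatic): no H
  1 × N (charge +1): no H
  1 × O: no H
  1 × O (charge -1): no H
  Total hydrogens = 4.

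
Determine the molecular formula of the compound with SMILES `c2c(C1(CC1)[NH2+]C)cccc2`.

Heavy atoms from the SMILES: 10 C, 1 N.
Implicit hydrogens by atom environment:
  5 × C (aromatic): 1 H each → 5
  2 × C: 2 H each → 4
  1 × C: 3 H
  1 × C: no H
  1 × C (aromatic): no H
  1 × N (charge +1): 2 H
  Total hydrogens = 14.
Net charge +1.
Molecular formula: C10H14N+

C10H14N+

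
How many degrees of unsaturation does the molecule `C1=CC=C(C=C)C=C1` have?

Molecular formula from the SMILES: C8H8.
DoU = (2C + 2 + N − H − X)/2 = (2·8 + 2 + 0 − 8 − 0)/2 = 10/2 = 5.
(Structurally: 1 ring(s) + 4 π bond(s) = 5.)

5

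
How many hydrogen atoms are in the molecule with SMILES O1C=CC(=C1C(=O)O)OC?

Hydrogens are implicit in SMILES; fill each atom to its normal valence:
  2 × C (aromatic): 1 H each → 2
  2 × C (aromatic): no H
  2 × O: no H
  1 × C: 3 H
  1 × C: no H
  1 × O: 1 H
  1 × O (aromatic): no H
  Total hydrogens = 6.

6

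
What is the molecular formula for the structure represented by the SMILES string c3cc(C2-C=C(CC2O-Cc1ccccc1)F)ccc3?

Heavy atoms from the SMILES: 18 C, 1 F, 1 O.
Implicit hydrogens by atom environment:
  10 × C (aromatic): 1 H each → 10
  3 × C: 1 H each → 3
  2 × C: 2 H each → 4
  2 × C (aromatic): no H
  1 × C: no H
  1 × F: no H
  1 × O: no H
  Total hydrogens = 17.
Molecular formula: C18H17FO

C18H17FO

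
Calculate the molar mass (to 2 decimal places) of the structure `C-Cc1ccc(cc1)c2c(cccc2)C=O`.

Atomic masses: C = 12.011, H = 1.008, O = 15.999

Molecular formula: C15H14O.
M = 15×12.011 + 14×1.008 + 1×15.999 = 210.28 g/mol.

210.28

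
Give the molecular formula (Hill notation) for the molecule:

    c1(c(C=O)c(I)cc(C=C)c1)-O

C9H7IO2

Heavy atoms from the SMILES: 9 C, 1 I, 2 O.
Implicit hydrogens by atom environment:
  4 × C (aromatic): no H
  2 × C (aromatic): 1 H each → 2
  2 × C: 1 H each → 2
  1 × C: 2 H
  1 × I: no H
  1 × O: 1 H
  1 × O: no H
  Total hydrogens = 7.
Molecular formula: C9H7IO2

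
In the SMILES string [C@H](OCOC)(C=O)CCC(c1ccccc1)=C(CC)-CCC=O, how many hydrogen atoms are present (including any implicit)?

26

Hydrogens are implicit in SMILES; fill each atom to its normal valence:
  6 × C: 2 H each → 12
  5 × C (aromatic): 1 H each → 5
  4 × O: no H
  3 × C: 1 H each → 3
  2 × C: 3 H each → 6
  2 × C: no H
  1 × C (aromatic): no H
  Total hydrogens = 26.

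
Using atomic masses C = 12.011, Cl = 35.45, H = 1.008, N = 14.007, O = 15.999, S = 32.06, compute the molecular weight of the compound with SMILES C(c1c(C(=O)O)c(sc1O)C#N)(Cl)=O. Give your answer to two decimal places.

231.61

Molecular formula: C7H2ClNO4S.
M = 7×12.011 + 1×35.45 + 2×1.008 + 1×14.007 + 4×15.999 + 1×32.06 = 231.61 g/mol.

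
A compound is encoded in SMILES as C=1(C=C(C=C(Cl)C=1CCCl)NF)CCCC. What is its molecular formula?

Heavy atoms from the SMILES: 12 C, 2 Cl, 1 F, 1 N.
Implicit hydrogens by atom environment:
  5 × C: 2 H each → 10
  4 × C (aromatic): no H
  2 × C (aromatic): 1 H each → 2
  2 × Cl: no H
  1 × C: 3 H
  1 × F: no H
  1 × N: 1 H
  Total hydrogens = 16.
Molecular formula: C12H16Cl2FN

C12H16Cl2FN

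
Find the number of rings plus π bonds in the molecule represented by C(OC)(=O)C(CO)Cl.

1

Molecular formula from the SMILES: C4H7ClO3.
DoU = (2C + 2 + N − H − X)/2 = (2·4 + 2 + 0 − 7 − 1)/2 = 2/2 = 1.
(Structurally: 0 ring(s) + 1 π bond(s) = 1.)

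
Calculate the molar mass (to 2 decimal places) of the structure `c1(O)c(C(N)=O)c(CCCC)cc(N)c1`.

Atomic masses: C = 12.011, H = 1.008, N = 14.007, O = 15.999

Molecular formula: C11H16N2O2.
M = 11×12.011 + 16×1.008 + 2×14.007 + 2×15.999 = 208.26 g/mol.

208.26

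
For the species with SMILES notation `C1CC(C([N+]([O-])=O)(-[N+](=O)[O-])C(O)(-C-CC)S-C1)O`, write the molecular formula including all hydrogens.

C9H16N2O6S

Heavy atoms from the SMILES: 9 C, 2 N, 6 O, 1 S.
Implicit hydrogens by atom environment:
  5 × C: 2 H each → 10
  2 × C: no H
  2 × N (charge +1): no H
  2 × O: 1 H each → 2
  2 × O: no H
  2 × O (charge -1): no H
  1 × C: 3 H
  1 × C: 1 H
  1 × S: no H
  Total hydrogens = 16.
Molecular formula: C9H16N2O6S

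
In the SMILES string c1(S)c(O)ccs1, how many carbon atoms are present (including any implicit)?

The symbol for carbon appears 4 times in the SMILES. Lowercase c denotes aromatic carbon and counts toward C.

4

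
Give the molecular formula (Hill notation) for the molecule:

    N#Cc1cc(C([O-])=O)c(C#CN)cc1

C10H5N2O2-

Heavy atoms from the SMILES: 10 C, 2 N, 2 O.
Implicit hydrogens by atom environment:
  4 × C: no H
  3 × C (aromatic): 1 H each → 3
  3 × C (aromatic): no H
  1 × N: 2 H
  1 × N: no H
  1 × O: no H
  1 × O (charge -1): no H
  Total hydrogens = 5.
Net charge -1.
Molecular formula: C10H5N2O2-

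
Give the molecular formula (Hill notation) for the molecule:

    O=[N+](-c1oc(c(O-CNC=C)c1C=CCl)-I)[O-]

Heavy atoms from the SMILES: 9 C, 1 Cl, 1 I, 2 N, 4 O.
Implicit hydrogens by atom environment:
  4 × C (aromatic): no H
  3 × C: 1 H each → 3
  2 × C: 2 H each → 4
  2 × O: no H
  1 × Cl: no H
  1 × I: no H
  1 × N: 1 H
  1 × N (charge +1): no H
  1 × O (aromatic): no H
  1 × O (charge -1): no H
  Total hydrogens = 8.
Molecular formula: C9H8ClIN2O4

C9H8ClIN2O4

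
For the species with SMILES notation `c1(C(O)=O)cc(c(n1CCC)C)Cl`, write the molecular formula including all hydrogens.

C9H12ClNO2

Heavy atoms from the SMILES: 9 C, 1 Cl, 1 N, 2 O.
Implicit hydrogens by atom environment:
  3 × C (aromatic): no H
  2 × C: 3 H each → 6
  2 × C: 2 H each → 4
  1 × C (aromatic): 1 H
  1 × C: no H
  1 × Cl: no H
  1 × N (aromatic): no H
  1 × O: 1 H
  1 × O: no H
  Total hydrogens = 12.
Molecular formula: C9H12ClNO2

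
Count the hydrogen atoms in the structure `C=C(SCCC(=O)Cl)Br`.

6

Hydrogens are implicit in SMILES; fill each atom to its normal valence:
  3 × C: 2 H each → 6
  2 × C: no H
  1 × Br: no H
  1 × Cl: no H
  1 × O: no H
  1 × S: no H
  Total hydrogens = 6.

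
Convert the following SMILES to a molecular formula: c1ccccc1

C6H6

Heavy atoms from the SMILES: 6 C.
Implicit hydrogens by atom environment:
  6 × C (aromatic): 1 H each → 6
  Total hydrogens = 6.
Molecular formula: C6H6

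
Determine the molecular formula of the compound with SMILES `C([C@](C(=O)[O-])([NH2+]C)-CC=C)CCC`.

Heavy atoms from the SMILES: 10 C, 1 N, 2 O.
Implicit hydrogens by atom environment:
  5 × C: 2 H each → 10
  2 × C: 3 H each → 6
  2 × C: no H
  1 × C: 1 H
  1 × N (charge +1): 2 H
  1 × O: no H
  1 × O (charge -1): no H
  Total hydrogens = 19.
Molecular formula: C10H19NO2

C10H19NO2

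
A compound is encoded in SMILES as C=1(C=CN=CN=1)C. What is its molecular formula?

C5H6N2

Heavy atoms from the SMILES: 5 C, 2 N.
Implicit hydrogens by atom environment:
  3 × C (aromatic): 1 H each → 3
  2 × N (aromatic): no H
  1 × C: 3 H
  1 × C (aromatic): no H
  Total hydrogens = 6.
Molecular formula: C5H6N2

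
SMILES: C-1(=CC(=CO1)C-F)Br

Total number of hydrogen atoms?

Hydrogens are implicit in SMILES; fill each atom to its normal valence:
  2 × C (aromatic): 1 H each → 2
  2 × C (aromatic): no H
  1 × Br: no H
  1 × C: 2 H
  1 × F: no H
  1 × O (aromatic): no H
  Total hydrogens = 4.

4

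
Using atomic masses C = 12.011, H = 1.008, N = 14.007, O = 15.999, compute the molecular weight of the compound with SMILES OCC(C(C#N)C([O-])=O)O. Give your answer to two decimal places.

Molecular formula: C5H6NO4-.
M = 5×12.011 + 6×1.008 + 1×14.007 + 4×15.999 = 144.11 g/mol.

144.11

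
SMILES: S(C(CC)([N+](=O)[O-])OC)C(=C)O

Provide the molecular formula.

C6H11NO4S

Heavy atoms from the SMILES: 6 C, 1 N, 4 O, 1 S.
Implicit hydrogens by atom environment:
  2 × C: 3 H each → 6
  2 × C: 2 H each → 4
  2 × C: no H
  2 × O: no H
  1 × N (charge +1): no H
  1 × O: 1 H
  1 × O (charge -1): no H
  1 × S: no H
  Total hydrogens = 11.
Molecular formula: C6H11NO4S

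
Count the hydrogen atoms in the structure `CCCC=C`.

Hydrogens are implicit in SMILES; fill each atom to its normal valence:
  3 × C: 2 H each → 6
  1 × C: 3 H
  1 × C: 1 H
  Total hydrogens = 10.

10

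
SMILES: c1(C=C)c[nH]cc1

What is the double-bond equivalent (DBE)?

4

Molecular formula from the SMILES: C6H7N.
DoU = (2C + 2 + N − H − X)/2 = (2·6 + 2 + 1 − 7 − 0)/2 = 8/2 = 4.
(Structurally: 1 ring(s) + 3 π bond(s) = 4.)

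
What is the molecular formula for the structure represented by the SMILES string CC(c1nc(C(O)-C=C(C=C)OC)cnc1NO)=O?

Heavy atoms from the SMILES: 12 C, 3 N, 4 O.
Implicit hydrogens by atom environment:
  3 × C: 1 H each → 3
  3 × C (aromatic): no H
  2 × C: 3 H each → 6
  2 × C: no H
  2 × N (aromatic): no H
  2 × O: 1 H each → 2
  2 × O: no H
  1 × C: 2 H
  1 × C (aromatic): 1 H
  1 × N: 1 H
  Total hydrogens = 15.
Molecular formula: C12H15N3O4

C12H15N3O4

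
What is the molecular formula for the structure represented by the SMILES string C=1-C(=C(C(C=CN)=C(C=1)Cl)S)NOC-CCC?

Heavy atoms from the SMILES: 12 C, 1 Cl, 2 N, 1 O, 1 S.
Implicit hydrogens by atom environment:
  4 × C (aromatic): no H
  3 × C: 2 H each → 6
  2 × C (aromatic): 1 H each → 2
  2 × C: 1 H each → 2
  1 × C: 3 H
  1 × Cl: no H
  1 × N: 2 H
  1 × N: 1 H
  1 × O: no H
  1 × S: 1 H
  Total hydrogens = 17.
Molecular formula: C12H17ClN2OS

C12H17ClN2OS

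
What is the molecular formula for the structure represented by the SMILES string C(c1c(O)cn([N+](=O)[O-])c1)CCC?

Heavy atoms from the SMILES: 8 C, 2 N, 3 O.
Implicit hydrogens by atom environment:
  3 × C: 2 H each → 6
  2 × C (aromatic): 1 H each → 2
  2 × C (aromatic): no H
  1 × C: 3 H
  1 × N (aromatic): no H
  1 × N (charge +1): no H
  1 × O: 1 H
  1 × O: no H
  1 × O (charge -1): no H
  Total hydrogens = 12.
Molecular formula: C8H12N2O3

C8H12N2O3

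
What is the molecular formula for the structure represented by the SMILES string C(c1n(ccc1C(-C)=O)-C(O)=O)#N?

C8H6N2O3

Heavy atoms from the SMILES: 8 C, 2 N, 3 O.
Implicit hydrogens by atom environment:
  3 × C: no H
  2 × C (aromatic): 1 H each → 2
  2 × C (aromatic): no H
  2 × O: no H
  1 × C: 3 H
  1 × N (aromatic): no H
  1 × N: no H
  1 × O: 1 H
  Total hydrogens = 6.
Molecular formula: C8H6N2O3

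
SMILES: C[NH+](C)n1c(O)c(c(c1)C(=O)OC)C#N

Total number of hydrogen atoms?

12

Hydrogens are implicit in SMILES; fill each atom to its normal valence:
  3 × C: 3 H each → 9
  3 × C (aromatic): no H
  2 × C: no H
  2 × O: no H
  1 × C (aromatic): 1 H
  1 × N (charge +1): 1 H
  1 × N (aromatic): no H
  1 × N: no H
  1 × O: 1 H
  Total hydrogens = 12.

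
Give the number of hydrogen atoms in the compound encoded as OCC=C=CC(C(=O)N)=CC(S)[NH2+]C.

Hydrogens are implicit in SMILES; fill each atom to its normal valence:
  4 × C: 1 H each → 4
  3 × C: no H
  1 × C: 3 H
  1 × C: 2 H
  1 × N (charge +1): 2 H
  1 × N: 2 H
  1 × O: 1 H
  1 × O: no H
  1 × S: 1 H
  Total hydrogens = 15.

15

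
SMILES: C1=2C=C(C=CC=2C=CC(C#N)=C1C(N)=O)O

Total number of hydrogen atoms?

8

Hydrogens are implicit in SMILES; fill each atom to its normal valence:
  5 × C (aromatic): 1 H each → 5
  5 × C (aromatic): no H
  2 × C: no H
  1 × N: 2 H
  1 × N: no H
  1 × O: 1 H
  1 × O: no H
  Total hydrogens = 8.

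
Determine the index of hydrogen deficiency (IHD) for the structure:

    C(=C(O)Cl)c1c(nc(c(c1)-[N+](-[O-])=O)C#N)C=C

Molecular formula from the SMILES: C10H6ClN3O3.
DoU = (2C + 2 + N − H − X)/2 = (2·10 + 2 + 3 − 6 − 1)/2 = 18/2 = 9.
(Structurally: 1 ring(s) + 8 π bond(s) = 9.)

9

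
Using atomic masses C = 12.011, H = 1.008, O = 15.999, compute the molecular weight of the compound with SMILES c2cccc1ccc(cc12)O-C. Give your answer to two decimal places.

158.20

Molecular formula: C11H10O.
M = 11×12.011 + 10×1.008 + 1×15.999 = 158.20 g/mol.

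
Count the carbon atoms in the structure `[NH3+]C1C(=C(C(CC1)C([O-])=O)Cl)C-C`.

The symbol for carbon appears 9 times in the SMILES. (Cl is a single chlorine, not C + l.)

9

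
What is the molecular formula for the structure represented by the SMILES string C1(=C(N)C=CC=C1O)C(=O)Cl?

Heavy atoms from the SMILES: 7 C, 1 Cl, 1 N, 2 O.
Implicit hydrogens by atom environment:
  3 × C (aromatic): 1 H each → 3
  3 × C (aromatic): no H
  1 × C: no H
  1 × Cl: no H
  1 × N: 2 H
  1 × O: 1 H
  1 × O: no H
  Total hydrogens = 6.
Molecular formula: C7H6ClNO2

C7H6ClNO2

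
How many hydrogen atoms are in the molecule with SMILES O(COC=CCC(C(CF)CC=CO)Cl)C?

18

Hydrogens are implicit in SMILES; fill each atom to its normal valence:
  6 × C: 1 H each → 6
  4 × C: 2 H each → 8
  2 × O: no H
  1 × C: 3 H
  1 × Cl: no H
  1 × F: no H
  1 × O: 1 H
  Total hydrogens = 18.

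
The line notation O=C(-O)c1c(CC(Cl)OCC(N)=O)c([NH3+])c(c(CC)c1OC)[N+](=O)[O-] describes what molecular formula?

Heavy atoms from the SMILES: 14 C, 1 Cl, 3 N, 7 O.
Implicit hydrogens by atom environment:
  6 × C (aromatic): no H
  5 × O: no H
  3 × C: 2 H each → 6
  2 × C: 3 H each → 6
  2 × C: no H
  1 × C: 1 H
  1 × Cl: no H
  1 × N (charge +1): 3 H
  1 × N: 2 H
  1 × N (charge +1): no H
  1 × O: 1 H
  1 × O (charge -1): no H
  Total hydrogens = 19.
Net charge +1.
Molecular formula: C14H19ClN3O7+

C14H19ClN3O7+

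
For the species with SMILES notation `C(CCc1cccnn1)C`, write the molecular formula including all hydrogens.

C8H12N2

Heavy atoms from the SMILES: 8 C, 2 N.
Implicit hydrogens by atom environment:
  3 × C: 2 H each → 6
  3 × C (aromatic): 1 H each → 3
  2 × N (aromatic): no H
  1 × C: 3 H
  1 × C (aromatic): no H
  Total hydrogens = 12.
Molecular formula: C8H12N2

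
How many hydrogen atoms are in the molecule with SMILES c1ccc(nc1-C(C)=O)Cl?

Hydrogens are implicit in SMILES; fill each atom to its normal valence:
  3 × C (aromatic): 1 H each → 3
  2 × C (aromatic): no H
  1 × C: 3 H
  1 × C: no H
  1 × Cl: no H
  1 × N (aromatic): no H
  1 × O: no H
  Total hydrogens = 6.

6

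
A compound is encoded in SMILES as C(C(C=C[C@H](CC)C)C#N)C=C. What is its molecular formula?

C11H17N

Heavy atoms from the SMILES: 11 C, 1 N.
Implicit hydrogens by atom environment:
  5 × C: 1 H each → 5
  3 × C: 2 H each → 6
  2 × C: 3 H each → 6
  1 × C: no H
  1 × N: no H
  Total hydrogens = 17.
Molecular formula: C11H17N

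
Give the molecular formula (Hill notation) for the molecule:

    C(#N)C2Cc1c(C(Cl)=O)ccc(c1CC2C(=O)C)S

C14H12ClNO2S

Heavy atoms from the SMILES: 14 C, 1 Cl, 1 N, 2 O, 1 S.
Implicit hydrogens by atom environment:
  4 × C (aromatic): no H
  3 × C: no H
  2 × C: 2 H each → 4
  2 × C (aromatic): 1 H each → 2
  2 × C: 1 H each → 2
  2 × O: no H
  1 × C: 3 H
  1 × Cl: no H
  1 × N: no H
  1 × S: 1 H
  Total hydrogens = 12.
Molecular formula: C14H12ClNO2S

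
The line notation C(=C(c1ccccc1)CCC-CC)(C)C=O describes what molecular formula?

C15H20O

Heavy atoms from the SMILES: 15 C, 1 O.
Implicit hydrogens by atom environment:
  5 × C (aromatic): 1 H each → 5
  4 × C: 2 H each → 8
  2 × C: 3 H each → 6
  2 × C: no H
  1 × C: 1 H
  1 × C (aromatic): no H
  1 × O: no H
  Total hydrogens = 20.
Molecular formula: C15H20O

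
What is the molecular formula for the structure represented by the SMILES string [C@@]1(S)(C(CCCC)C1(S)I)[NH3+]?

Heavy atoms from the SMILES: 7 C, 1 I, 1 N, 2 S.
Implicit hydrogens by atom environment:
  3 × C: 2 H each → 6
  2 × C: no H
  2 × S: 1 H each → 2
  1 × C: 3 H
  1 × C: 1 H
  1 × I: no H
  1 × N (charge +1): 3 H
  Total hydrogens = 15.
Net charge +1.
Molecular formula: C7H15INS2+

C7H15INS2+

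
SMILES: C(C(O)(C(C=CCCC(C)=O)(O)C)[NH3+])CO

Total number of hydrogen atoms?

Hydrogens are implicit in SMILES; fill each atom to its normal valence:
  4 × C: 2 H each → 8
  3 × C: no H
  3 × O: 1 H each → 3
  2 × C: 3 H each → 6
  2 × C: 1 H each → 2
  1 × N (charge +1): 3 H
  1 × O: no H
  Total hydrogens = 22.

22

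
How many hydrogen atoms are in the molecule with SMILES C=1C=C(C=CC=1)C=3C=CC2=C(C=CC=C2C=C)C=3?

Hydrogens are implicit in SMILES; fill each atom to its normal valence:
  11 × C (aromatic): 1 H each → 11
  5 × C (aromatic): no H
  1 × C: 2 H
  1 × C: 1 H
  Total hydrogens = 14.

14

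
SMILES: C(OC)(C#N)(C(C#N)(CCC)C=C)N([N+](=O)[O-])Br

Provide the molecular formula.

C10H13BrN4O3

Heavy atoms from the SMILES: 1 Br, 10 C, 4 N, 3 O.
Implicit hydrogens by atom environment:
  4 × C: no H
  3 × C: 2 H each → 6
  3 × N: no H
  2 × C: 3 H each → 6
  2 × O: no H
  1 × Br: no H
  1 × C: 1 H
  1 × N (charge +1): no H
  1 × O (charge -1): no H
  Total hydrogens = 13.
Molecular formula: C10H13BrN4O3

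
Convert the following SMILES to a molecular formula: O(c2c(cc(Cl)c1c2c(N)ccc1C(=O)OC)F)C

C13H11ClFNO3

Heavy atoms from the SMILES: 13 C, 1 Cl, 1 F, 1 N, 3 O.
Implicit hydrogens by atom environment:
  7 × C (aromatic): no H
  3 × C (aromatic): 1 H each → 3
  3 × O: no H
  2 × C: 3 H each → 6
  1 × C: no H
  1 × Cl: no H
  1 × F: no H
  1 × N: 2 H
  Total hydrogens = 11.
Molecular formula: C13H11ClFNO3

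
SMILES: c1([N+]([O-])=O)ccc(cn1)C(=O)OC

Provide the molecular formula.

Heavy atoms from the SMILES: 7 C, 2 N, 4 O.
Implicit hydrogens by atom environment:
  3 × C (aromatic): 1 H each → 3
  3 × O: no H
  2 × C (aromatic): no H
  1 × C: 3 H
  1 × C: no H
  1 × N (aromatic): no H
  1 × N (charge +1): no H
  1 × O (charge -1): no H
  Total hydrogens = 6.
Molecular formula: C7H6N2O4

C7H6N2O4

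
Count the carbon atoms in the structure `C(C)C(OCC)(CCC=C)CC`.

11

The symbol for carbon appears 11 times in the SMILES.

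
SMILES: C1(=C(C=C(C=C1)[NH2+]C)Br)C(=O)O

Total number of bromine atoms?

The symbol for bromine appears 1 time in the SMILES.

1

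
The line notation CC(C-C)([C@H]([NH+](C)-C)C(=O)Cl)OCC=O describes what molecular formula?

C10H19ClNO3+

Heavy atoms from the SMILES: 10 C, 1 Cl, 1 N, 3 O.
Implicit hydrogens by atom environment:
  4 × C: 3 H each → 12
  3 × O: no H
  2 × C: 2 H each → 4
  2 × C: 1 H each → 2
  2 × C: no H
  1 × Cl: no H
  1 × N (charge +1): 1 H
  Total hydrogens = 19.
Net charge +1.
Molecular formula: C10H19ClNO3+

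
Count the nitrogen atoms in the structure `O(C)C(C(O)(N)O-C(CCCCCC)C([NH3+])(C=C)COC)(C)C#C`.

The symbol for nitrogen appears 2 times in the SMILES.

2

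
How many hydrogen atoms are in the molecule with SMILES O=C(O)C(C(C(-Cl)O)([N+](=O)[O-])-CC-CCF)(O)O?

13

Hydrogens are implicit in SMILES; fill each atom to its normal valence:
  4 × C: 2 H each → 8
  4 × O: 1 H each → 4
  3 × C: no H
  2 × O: no H
  1 × C: 1 H
  1 × Cl: no H
  1 × F: no H
  1 × N (charge +1): no H
  1 × O (charge -1): no H
  Total hydrogens = 13.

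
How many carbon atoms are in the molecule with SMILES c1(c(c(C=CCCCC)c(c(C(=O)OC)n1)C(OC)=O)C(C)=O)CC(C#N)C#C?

The symbol for carbon appears 22 times in the SMILES. Lowercase c denotes aromatic carbon and counts toward C.

22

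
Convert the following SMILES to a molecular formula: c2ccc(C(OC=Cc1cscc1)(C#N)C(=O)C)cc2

C16H13NO2S

Heavy atoms from the SMILES: 16 C, 1 N, 2 O, 1 S.
Implicit hydrogens by atom environment:
  8 × C (aromatic): 1 H each → 8
  3 × C: no H
  2 × C: 1 H each → 2
  2 × C (aromatic): no H
  2 × O: no H
  1 × C: 3 H
  1 × N: no H
  1 × S (aromatic): no H
  Total hydrogens = 13.
Molecular formula: C16H13NO2S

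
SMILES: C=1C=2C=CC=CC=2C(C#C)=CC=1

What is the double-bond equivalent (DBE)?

9

Molecular formula from the SMILES: C12H8.
DoU = (2C + 2 + N − H − X)/2 = (2·12 + 2 + 0 − 8 − 0)/2 = 18/2 = 9.
(Structurally: 2 ring(s) + 7 π bond(s) = 9.)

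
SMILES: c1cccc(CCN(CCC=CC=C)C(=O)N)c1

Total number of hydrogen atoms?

Hydrogens are implicit in SMILES; fill each atom to its normal valence:
  5 × C: 2 H each → 10
  5 × C (aromatic): 1 H each → 5
  3 × C: 1 H each → 3
  1 × C (aromatic): no H
  1 × C: no H
  1 × N: 2 H
  1 × N: no H
  1 × O: no H
  Total hydrogens = 20.

20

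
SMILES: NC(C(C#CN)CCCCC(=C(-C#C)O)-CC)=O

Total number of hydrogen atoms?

20

Hydrogens are implicit in SMILES; fill each atom to its normal valence:
  6 × C: no H
  5 × C: 2 H each → 10
  2 × C: 1 H each → 2
  2 × N: 2 H each → 4
  1 × C: 3 H
  1 × O: 1 H
  1 × O: no H
  Total hydrogens = 20.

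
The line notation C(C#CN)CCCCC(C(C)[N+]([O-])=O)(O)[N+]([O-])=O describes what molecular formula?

C10H17N3O5

Heavy atoms from the SMILES: 10 C, 3 N, 5 O.
Implicit hydrogens by atom environment:
  5 × C: 2 H each → 10
  3 × C: no H
  2 × N (charge +1): no H
  2 × O: no H
  2 × O (charge -1): no H
  1 × C: 3 H
  1 × C: 1 H
  1 × N: 2 H
  1 × O: 1 H
  Total hydrogens = 17.
Molecular formula: C10H17N3O5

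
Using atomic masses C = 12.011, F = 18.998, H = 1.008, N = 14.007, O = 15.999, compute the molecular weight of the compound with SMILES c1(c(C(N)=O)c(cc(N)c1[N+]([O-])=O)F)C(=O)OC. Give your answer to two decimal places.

257.18

Molecular formula: C9H8FN3O5.
M = 9×12.011 + 1×18.998 + 8×1.008 + 3×14.007 + 5×15.999 = 257.18 g/mol.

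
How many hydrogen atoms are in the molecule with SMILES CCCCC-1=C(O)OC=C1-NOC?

15

Hydrogens are implicit in SMILES; fill each atom to its normal valence:
  3 × C: 2 H each → 6
  3 × C (aromatic): no H
  2 × C: 3 H each → 6
  1 × C (aromatic): 1 H
  1 × N: 1 H
  1 × O: 1 H
  1 × O (aromatic): no H
  1 × O: no H
  Total hydrogens = 15.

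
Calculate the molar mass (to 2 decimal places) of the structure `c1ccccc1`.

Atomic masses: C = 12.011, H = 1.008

78.11

Molecular formula: C6H6.
M = 6×12.011 + 6×1.008 = 78.11 g/mol.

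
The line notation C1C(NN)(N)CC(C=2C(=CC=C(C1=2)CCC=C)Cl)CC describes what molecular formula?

Heavy atoms from the SMILES: 16 C, 1 Cl, 3 N.
Implicit hydrogens by atom environment:
  6 × C: 2 H each → 12
  4 × C (aromatic): no H
  2 × C (aromatic): 1 H each → 2
  2 × C: 1 H each → 2
  2 × N: 2 H each → 4
  1 × C: 3 H
  1 × C: no H
  1 × Cl: no H
  1 × N: 1 H
  Total hydrogens = 24.
Molecular formula: C16H24ClN3

C16H24ClN3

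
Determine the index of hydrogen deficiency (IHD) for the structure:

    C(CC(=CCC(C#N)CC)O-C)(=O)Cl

Molecular formula from the SMILES: C10H14ClNO2.
DoU = (2C + 2 + N − H − X)/2 = (2·10 + 2 + 1 − 14 − 1)/2 = 8/2 = 4.
(Structurally: 0 ring(s) + 4 π bond(s) = 4.)

4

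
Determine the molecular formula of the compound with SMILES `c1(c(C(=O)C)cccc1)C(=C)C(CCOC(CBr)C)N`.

C16H22BrNO2

Heavy atoms from the SMILES: 1 Br, 16 C, 1 N, 2 O.
Implicit hydrogens by atom environment:
  4 × C: 2 H each → 8
  4 × C (aromatic): 1 H each → 4
  2 × C: 3 H each → 6
  2 × C: 1 H each → 2
  2 × C: no H
  2 × C (aromatic): no H
  2 × O: no H
  1 × Br: no H
  1 × N: 2 H
  Total hydrogens = 22.
Molecular formula: C16H22BrNO2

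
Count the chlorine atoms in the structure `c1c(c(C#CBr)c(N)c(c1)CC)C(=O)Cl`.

The symbol for chlorine appears 1 time in the SMILES.

1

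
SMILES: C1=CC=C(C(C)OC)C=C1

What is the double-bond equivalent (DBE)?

Molecular formula from the SMILES: C9H12O.
DoU = (2C + 2 + N − H − X)/2 = (2·9 + 2 + 0 − 12 − 0)/2 = 8/2 = 4.
(Structurally: 1 ring(s) + 3 π bond(s) = 4.)

4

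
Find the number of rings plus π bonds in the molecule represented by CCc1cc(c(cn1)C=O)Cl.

Molecular formula from the SMILES: C8H8ClNO.
DoU = (2C + 2 + N − H − X)/2 = (2·8 + 2 + 1 − 8 − 1)/2 = 10/2 = 5.
(Structurally: 1 ring(s) + 4 π bond(s) = 5.)

5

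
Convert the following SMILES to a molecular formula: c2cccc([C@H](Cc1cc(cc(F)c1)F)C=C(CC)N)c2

C18H19F2N

Heavy atoms from the SMILES: 18 C, 2 F, 1 N.
Implicit hydrogens by atom environment:
  8 × C (aromatic): 1 H each → 8
  4 × C (aromatic): no H
  2 × C: 2 H each → 4
  2 × C: 1 H each → 2
  2 × F: no H
  1 × C: 3 H
  1 × C: no H
  1 × N: 2 H
  Total hydrogens = 19.
Molecular formula: C18H19F2N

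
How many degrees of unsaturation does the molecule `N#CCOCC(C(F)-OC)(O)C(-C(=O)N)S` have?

Molecular formula from the SMILES: C8H13FN2O4S.
DoU = (2C + 2 + N − H − X)/2 = (2·8 + 2 + 2 − 13 − 1)/2 = 6/2 = 3.
(Structurally: 0 ring(s) + 3 π bond(s) = 3.)

3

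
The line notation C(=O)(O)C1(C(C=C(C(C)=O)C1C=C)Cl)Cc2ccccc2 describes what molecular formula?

Heavy atoms from the SMILES: 17 C, 1 Cl, 3 O.
Implicit hydrogens by atom environment:
  5 × C (aromatic): 1 H each → 5
  4 × C: 1 H each → 4
  4 × C: no H
  2 × C: 2 H each → 4
  2 × O: no H
  1 × C: 3 H
  1 × C (aromatic): no H
  1 × Cl: no H
  1 × O: 1 H
  Total hydrogens = 17.
Molecular formula: C17H17ClO3

C17H17ClO3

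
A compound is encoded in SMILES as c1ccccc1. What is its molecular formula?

C6H6

Heavy atoms from the SMILES: 6 C.
Implicit hydrogens by atom environment:
  6 × C (aromatic): 1 H each → 6
  Total hydrogens = 6.
Molecular formula: C6H6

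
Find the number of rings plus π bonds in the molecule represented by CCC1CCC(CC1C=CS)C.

Molecular formula from the SMILES: C11H20S.
DoU = (2C + 2 + N − H − X)/2 = (2·11 + 2 + 0 − 20 − 0)/2 = 4/2 = 2.
(Structurally: 1 ring(s) + 1 π bond(s) = 2.)

2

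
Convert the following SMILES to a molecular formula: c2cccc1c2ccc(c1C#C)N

C12H9N

Heavy atoms from the SMILES: 12 C, 1 N.
Implicit hydrogens by atom environment:
  6 × C (aromatic): 1 H each → 6
  4 × C (aromatic): no H
  1 × C: 1 H
  1 × C: no H
  1 × N: 2 H
  Total hydrogens = 9.
Molecular formula: C12H9N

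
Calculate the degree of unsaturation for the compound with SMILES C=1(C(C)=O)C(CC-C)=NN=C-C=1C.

Molecular formula from the SMILES: C10H14N2O.
DoU = (2C + 2 + N − H − X)/2 = (2·10 + 2 + 2 − 14 − 0)/2 = 10/2 = 5.
(Structurally: 1 ring(s) + 4 π bond(s) = 5.)

5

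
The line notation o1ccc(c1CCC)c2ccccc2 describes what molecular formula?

C13H14O

Heavy atoms from the SMILES: 13 C, 1 O.
Implicit hydrogens by atom environment:
  7 × C (aromatic): 1 H each → 7
  3 × C (aromatic): no H
  2 × C: 2 H each → 4
  1 × C: 3 H
  1 × O (aromatic): no H
  Total hydrogens = 14.
Molecular formula: C13H14O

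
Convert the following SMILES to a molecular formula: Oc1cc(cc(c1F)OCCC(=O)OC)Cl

C10H10ClFO4

Heavy atoms from the SMILES: 10 C, 1 Cl, 1 F, 4 O.
Implicit hydrogens by atom environment:
  4 × C (aromatic): no H
  3 × O: no H
  2 × C: 2 H each → 4
  2 × C (aromatic): 1 H each → 2
  1 × C: 3 H
  1 × C: no H
  1 × Cl: no H
  1 × F: no H
  1 × O: 1 H
  Total hydrogens = 10.
Molecular formula: C10H10ClFO4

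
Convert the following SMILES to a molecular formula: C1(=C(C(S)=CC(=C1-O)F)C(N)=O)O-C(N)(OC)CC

Heavy atoms from the SMILES: 11 C, 1 F, 2 N, 4 O, 1 S.
Implicit hydrogens by atom environment:
  5 × C (aromatic): no H
  3 × O: no H
  2 × C: 3 H each → 6
  2 × C: no H
  2 × N: 2 H each → 4
  1 × C: 2 H
  1 × C (aromatic): 1 H
  1 × F: no H
  1 × O: 1 H
  1 × S: 1 H
  Total hydrogens = 15.
Molecular formula: C11H15FN2O4S

C11H15FN2O4S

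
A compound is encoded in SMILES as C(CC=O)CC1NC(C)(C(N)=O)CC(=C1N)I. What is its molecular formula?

C11H18IN3O2

Heavy atoms from the SMILES: 11 C, 1 I, 3 N, 2 O.
Implicit hydrogens by atom environment:
  4 × C: 2 H each → 8
  4 × C: no H
  2 × C: 1 H each → 2
  2 × N: 2 H each → 4
  2 × O: no H
  1 × C: 3 H
  1 × I: no H
  1 × N: 1 H
  Total hydrogens = 18.
Molecular formula: C11H18IN3O2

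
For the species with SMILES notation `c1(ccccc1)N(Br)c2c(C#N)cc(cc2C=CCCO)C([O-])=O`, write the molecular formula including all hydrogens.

C18H14BrN2O3-

Heavy atoms from the SMILES: 1 Br, 18 C, 2 N, 3 O.
Implicit hydrogens by atom environment:
  7 × C (aromatic): 1 H each → 7
  5 × C (aromatic): no H
  2 × C: 2 H each → 4
  2 × C: 1 H each → 2
  2 × C: no H
  2 × N: no H
  1 × Br: no H
  1 × O: 1 H
  1 × O: no H
  1 × O (charge -1): no H
  Total hydrogens = 14.
Net charge -1.
Molecular formula: C18H14BrN2O3-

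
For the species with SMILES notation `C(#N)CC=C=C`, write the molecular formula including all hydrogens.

C5H5N

Heavy atoms from the SMILES: 5 C, 1 N.
Implicit hydrogens by atom environment:
  2 × C: 2 H each → 4
  2 × C: no H
  1 × C: 1 H
  1 × N: no H
  Total hydrogens = 5.
Molecular formula: C5H5N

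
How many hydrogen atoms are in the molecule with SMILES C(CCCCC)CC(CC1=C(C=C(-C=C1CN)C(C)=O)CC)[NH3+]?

35

Hydrogens are implicit in SMILES; fill each atom to its normal valence:
  9 × C: 2 H each → 18
  4 × C (aromatic): no H
  3 × C: 3 H each → 9
  2 × C (aromatic): 1 H each → 2
  1 × C: 1 H
  1 × C: no H
  1 × N (charge +1): 3 H
  1 × N: 2 H
  1 × O: no H
  Total hydrogens = 35.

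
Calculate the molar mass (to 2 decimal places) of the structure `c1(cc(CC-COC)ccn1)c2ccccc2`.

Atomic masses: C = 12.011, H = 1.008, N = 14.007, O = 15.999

227.31

Molecular formula: C15H17NO.
M = 15×12.011 + 17×1.008 + 1×14.007 + 1×15.999 = 227.31 g/mol.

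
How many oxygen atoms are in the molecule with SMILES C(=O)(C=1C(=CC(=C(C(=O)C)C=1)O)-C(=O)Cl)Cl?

The symbol for oxygen appears 4 times in the SMILES.

4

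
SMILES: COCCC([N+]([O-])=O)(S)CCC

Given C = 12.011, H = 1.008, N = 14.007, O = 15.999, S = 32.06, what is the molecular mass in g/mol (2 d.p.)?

Molecular formula: C7H15NO3S.
M = 7×12.011 + 15×1.008 + 1×14.007 + 3×15.999 + 1×32.06 = 193.26 g/mol.

193.26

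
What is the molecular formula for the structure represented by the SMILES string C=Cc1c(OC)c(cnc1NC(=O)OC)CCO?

C12H16N2O4

Heavy atoms from the SMILES: 12 C, 2 N, 4 O.
Implicit hydrogens by atom environment:
  4 × C (aromatic): no H
  3 × C: 2 H each → 6
  3 × O: no H
  2 × C: 3 H each → 6
  1 × C (aromatic): 1 H
  1 × C: 1 H
  1 × C: no H
  1 × N: 1 H
  1 × N (aromatic): no H
  1 × O: 1 H
  Total hydrogens = 16.
Molecular formula: C12H16N2O4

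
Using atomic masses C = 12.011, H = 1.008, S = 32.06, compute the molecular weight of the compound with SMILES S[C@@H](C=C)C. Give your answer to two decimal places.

Molecular formula: C4H8S.
M = 4×12.011 + 8×1.008 + 1×32.06 = 88.17 g/mol.

88.17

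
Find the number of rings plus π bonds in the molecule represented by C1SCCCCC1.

1

Molecular formula from the SMILES: C6H12S.
DoU = (2C + 2 + N − H − X)/2 = (2·6 + 2 + 0 − 12 − 0)/2 = 2/2 = 1.
(Structurally: 1 ring(s) + 0 π bond(s) = 1.)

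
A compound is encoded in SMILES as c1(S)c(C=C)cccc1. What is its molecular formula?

Heavy atoms from the SMILES: 8 C, 1 S.
Implicit hydrogens by atom environment:
  4 × C (aromatic): 1 H each → 4
  2 × C (aromatic): no H
  1 × C: 2 H
  1 × C: 1 H
  1 × S: 1 H
  Total hydrogens = 8.
Molecular formula: C8H8S

C8H8S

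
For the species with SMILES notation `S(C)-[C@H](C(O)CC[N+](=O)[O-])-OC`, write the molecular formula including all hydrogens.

Heavy atoms from the SMILES: 6 C, 1 N, 4 O, 1 S.
Implicit hydrogens by atom environment:
  2 × C: 3 H each → 6
  2 × C: 2 H each → 4
  2 × C: 1 H each → 2
  2 × O: no H
  1 × N (charge +1): no H
  1 × O: 1 H
  1 × O (charge -1): no H
  1 × S: no H
  Total hydrogens = 13.
Molecular formula: C6H13NO4S

C6H13NO4S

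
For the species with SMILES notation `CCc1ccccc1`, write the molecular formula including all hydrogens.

Heavy atoms from the SMILES: 8 C.
Implicit hydrogens by atom environment:
  5 × C (aromatic): 1 H each → 5
  1 × C: 3 H
  1 × C: 2 H
  1 × C (aromatic): no H
  Total hydrogens = 10.
Molecular formula: C8H10

C8H10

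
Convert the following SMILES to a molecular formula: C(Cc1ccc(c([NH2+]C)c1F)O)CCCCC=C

Heavy atoms from the SMILES: 15 C, 1 F, 1 N, 1 O.
Implicit hydrogens by atom environment:
  7 × C: 2 H each → 14
  4 × C (aromatic): no H
  2 × C (aromatic): 1 H each → 2
  1 × C: 3 H
  1 × C: 1 H
  1 × F: no H
  1 × N (charge +1): 2 H
  1 × O: 1 H
  Total hydrogens = 23.
Net charge +1.
Molecular formula: C15H23FNO+

C15H23FNO+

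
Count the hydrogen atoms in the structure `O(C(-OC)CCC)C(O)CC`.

Hydrogens are implicit in SMILES; fill each atom to its normal valence:
  3 × C: 3 H each → 9
  3 × C: 2 H each → 6
  2 × C: 1 H each → 2
  2 × O: no H
  1 × O: 1 H
  Total hydrogens = 18.

18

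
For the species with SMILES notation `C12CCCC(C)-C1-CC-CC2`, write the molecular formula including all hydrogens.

Heavy atoms from the SMILES: 11 C.
Implicit hydrogens by atom environment:
  7 × C: 2 H each → 14
  3 × C: 1 H each → 3
  1 × C: 3 H
  Total hydrogens = 20.
Molecular formula: C11H20

C11H20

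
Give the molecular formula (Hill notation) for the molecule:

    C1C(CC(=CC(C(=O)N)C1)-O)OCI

C9H14INO3

Heavy atoms from the SMILES: 9 C, 1 I, 1 N, 3 O.
Implicit hydrogens by atom environment:
  4 × C: 2 H each → 8
  3 × C: 1 H each → 3
  2 × C: no H
  2 × O: no H
  1 × I: no H
  1 × N: 2 H
  1 × O: 1 H
  Total hydrogens = 14.
Molecular formula: C9H14INO3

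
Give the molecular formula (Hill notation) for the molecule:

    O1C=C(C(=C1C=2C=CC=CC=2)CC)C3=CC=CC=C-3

Heavy atoms from the SMILES: 18 C, 1 O.
Implicit hydrogens by atom environment:
  11 × C (aromatic): 1 H each → 11
  5 × C (aromatic): no H
  1 × C: 3 H
  1 × C: 2 H
  1 × O (aromatic): no H
  Total hydrogens = 16.
Molecular formula: C18H16O

C18H16O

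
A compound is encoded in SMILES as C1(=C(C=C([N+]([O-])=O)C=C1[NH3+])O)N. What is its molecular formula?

C6H8N3O3+

Heavy atoms from the SMILES: 6 C, 3 N, 3 O.
Implicit hydrogens by atom environment:
  4 × C (aromatic): no H
  2 × C (aromatic): 1 H each → 2
  1 × N (charge +1): 3 H
  1 × N: 2 H
  1 × N (charge +1): no H
  1 × O: 1 H
  1 × O: no H
  1 × O (charge -1): no H
  Total hydrogens = 8.
Net charge +1.
Molecular formula: C6H8N3O3+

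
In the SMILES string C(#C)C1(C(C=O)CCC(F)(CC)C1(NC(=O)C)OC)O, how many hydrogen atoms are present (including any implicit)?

Hydrogens are implicit in SMILES; fill each atom to its normal valence:
  5 × C: no H
  3 × C: 3 H each → 9
  3 × C: 2 H each → 6
  3 × C: 1 H each → 3
  3 × O: no H
  1 × F: no H
  1 × N: 1 H
  1 × O: 1 H
  Total hydrogens = 20.

20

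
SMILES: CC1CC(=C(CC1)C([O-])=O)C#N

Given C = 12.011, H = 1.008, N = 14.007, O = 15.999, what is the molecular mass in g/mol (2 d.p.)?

164.18

Molecular formula: C9H10NO2-.
M = 9×12.011 + 10×1.008 + 1×14.007 + 2×15.999 = 164.18 g/mol.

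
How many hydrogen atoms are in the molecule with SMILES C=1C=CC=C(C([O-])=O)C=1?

5

Hydrogens are implicit in SMILES; fill each atom to its normal valence:
  5 × C (aromatic): 1 H each → 5
  1 × C (aromatic): no H
  1 × C: no H
  1 × O: no H
  1 × O (charge -1): no H
  Total hydrogens = 5.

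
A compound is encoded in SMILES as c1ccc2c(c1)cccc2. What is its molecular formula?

C10H8

Heavy atoms from the SMILES: 10 C.
Implicit hydrogens by atom environment:
  8 × C (aromatic): 1 H each → 8
  2 × C (aromatic): no H
  Total hydrogens = 8.
Molecular formula: C10H8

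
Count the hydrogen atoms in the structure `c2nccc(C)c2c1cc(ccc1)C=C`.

Hydrogens are implicit in SMILES; fill each atom to its normal valence:
  7 × C (aromatic): 1 H each → 7
  4 × C (aromatic): no H
  1 × C: 3 H
  1 × C: 2 H
  1 × C: 1 H
  1 × N (aromatic): no H
  Total hydrogens = 13.

13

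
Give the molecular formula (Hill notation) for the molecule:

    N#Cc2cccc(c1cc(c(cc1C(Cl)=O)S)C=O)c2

Heavy atoms from the SMILES: 15 C, 1 Cl, 1 N, 2 O, 1 S.
Implicit hydrogens by atom environment:
  6 × C (aromatic): 1 H each → 6
  6 × C (aromatic): no H
  2 × C: no H
  2 × O: no H
  1 × C: 1 H
  1 × Cl: no H
  1 × N: no H
  1 × S: 1 H
  Total hydrogens = 8.
Molecular formula: C15H8ClNO2S

C15H8ClNO2S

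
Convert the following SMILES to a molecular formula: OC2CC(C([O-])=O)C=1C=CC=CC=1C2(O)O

C11H11O5-

Heavy atoms from the SMILES: 11 C, 5 O.
Implicit hydrogens by atom environment:
  4 × C (aromatic): 1 H each → 4
  3 × O: 1 H each → 3
  2 × C: 1 H each → 2
  2 × C (aromatic): no H
  2 × C: no H
  1 × C: 2 H
  1 × O: no H
  1 × O (charge -1): no H
  Total hydrogens = 11.
Net charge -1.
Molecular formula: C11H11O5-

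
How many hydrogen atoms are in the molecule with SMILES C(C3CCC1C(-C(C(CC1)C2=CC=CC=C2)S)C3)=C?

24

Hydrogens are implicit in SMILES; fill each atom to its normal valence:
  6 × C: 2 H each → 12
  6 × C: 1 H each → 6
  5 × C (aromatic): 1 H each → 5
  1 × C (aromatic): no H
  1 × S: 1 H
  Total hydrogens = 24.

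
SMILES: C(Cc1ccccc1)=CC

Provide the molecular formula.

C10H12

Heavy atoms from the SMILES: 10 C.
Implicit hydrogens by atom environment:
  5 × C (aromatic): 1 H each → 5
  2 × C: 1 H each → 2
  1 × C: 3 H
  1 × C: 2 H
  1 × C (aromatic): no H
  Total hydrogens = 12.
Molecular formula: C10H12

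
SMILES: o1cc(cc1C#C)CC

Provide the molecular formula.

C8H8O

Heavy atoms from the SMILES: 8 C, 1 O.
Implicit hydrogens by atom environment:
  2 × C (aromatic): 1 H each → 2
  2 × C (aromatic): no H
  1 × C: 3 H
  1 × C: 2 H
  1 × C: 1 H
  1 × C: no H
  1 × O (aromatic): no H
  Total hydrogens = 8.
Molecular formula: C8H8O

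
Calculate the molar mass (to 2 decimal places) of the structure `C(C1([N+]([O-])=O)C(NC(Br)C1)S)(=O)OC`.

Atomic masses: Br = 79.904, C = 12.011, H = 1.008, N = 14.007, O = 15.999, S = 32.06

285.11

Molecular formula: C6H9BrN2O4S.
M = 1×79.904 + 6×12.011 + 9×1.008 + 2×14.007 + 4×15.999 + 1×32.06 = 285.11 g/mol.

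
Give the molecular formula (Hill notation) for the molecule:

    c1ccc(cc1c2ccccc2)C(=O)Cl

Heavy atoms from the SMILES: 13 C, 1 Cl, 1 O.
Implicit hydrogens by atom environment:
  9 × C (aromatic): 1 H each → 9
  3 × C (aromatic): no H
  1 × C: no H
  1 × Cl: no H
  1 × O: no H
  Total hydrogens = 9.
Molecular formula: C13H9ClO

C13H9ClO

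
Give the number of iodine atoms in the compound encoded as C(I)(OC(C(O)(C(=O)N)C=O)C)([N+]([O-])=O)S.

1

The symbol for iodine appears 1 time in the SMILES.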